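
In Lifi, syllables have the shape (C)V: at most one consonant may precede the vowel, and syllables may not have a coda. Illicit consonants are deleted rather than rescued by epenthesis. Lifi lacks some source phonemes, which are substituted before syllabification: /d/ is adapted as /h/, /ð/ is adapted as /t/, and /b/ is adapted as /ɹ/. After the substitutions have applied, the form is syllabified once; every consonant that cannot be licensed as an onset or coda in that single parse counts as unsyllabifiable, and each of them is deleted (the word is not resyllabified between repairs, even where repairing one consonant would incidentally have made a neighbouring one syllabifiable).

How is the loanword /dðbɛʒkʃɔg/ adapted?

Substitution: /d/ → /h/, /ð/ → /t/, /b/ → /ɹ/, giving /htɹɛʒkʃɔg/.
Under (C)V, the unsyllabifiable consonants are /h/, /t/, /ʒ/, /k/, /g/ (no codas are permitted; onsets are limited to one consonant).
Deleting the stranded consonants removes /h/, /t/, /ʒ/, /k/, /g/.

ɹɛʃɔ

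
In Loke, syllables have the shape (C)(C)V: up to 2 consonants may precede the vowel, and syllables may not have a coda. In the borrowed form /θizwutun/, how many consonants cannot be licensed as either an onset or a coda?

Under (C)(C)V, the unsyllabifiable consonants are /n/ (no codas are permitted; onsets may contain at most 2 consonants).

1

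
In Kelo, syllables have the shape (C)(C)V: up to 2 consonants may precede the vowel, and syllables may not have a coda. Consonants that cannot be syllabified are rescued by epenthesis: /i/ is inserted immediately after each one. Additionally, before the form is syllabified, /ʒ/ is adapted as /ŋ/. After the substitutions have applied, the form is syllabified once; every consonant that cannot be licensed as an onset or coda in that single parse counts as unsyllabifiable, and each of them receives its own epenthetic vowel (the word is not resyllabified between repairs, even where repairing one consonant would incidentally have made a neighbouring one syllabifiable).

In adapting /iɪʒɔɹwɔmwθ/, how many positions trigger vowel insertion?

After substitution the input is /iɪŋɔɹwɔmwθ/.
The unsyllabifiable consonants are /m/, /w/, /θ/; each receives one epenthetic vowel.

3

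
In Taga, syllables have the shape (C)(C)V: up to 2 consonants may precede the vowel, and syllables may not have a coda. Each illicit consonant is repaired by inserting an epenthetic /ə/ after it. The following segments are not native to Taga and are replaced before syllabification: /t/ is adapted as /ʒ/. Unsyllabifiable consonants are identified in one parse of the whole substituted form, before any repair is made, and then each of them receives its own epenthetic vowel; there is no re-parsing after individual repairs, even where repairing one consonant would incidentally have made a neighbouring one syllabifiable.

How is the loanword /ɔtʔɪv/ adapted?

Substitution: /t/ → /ʒ/, giving /ɔʒʔɪv/.
Syllabifying with onset maximization leaves /v/ stranded (no codas are permitted; onsets may contain at most 2 consonants).
Inserting the epenthetic vowel yields /v/ → /və/.

ɔʒʔɪvə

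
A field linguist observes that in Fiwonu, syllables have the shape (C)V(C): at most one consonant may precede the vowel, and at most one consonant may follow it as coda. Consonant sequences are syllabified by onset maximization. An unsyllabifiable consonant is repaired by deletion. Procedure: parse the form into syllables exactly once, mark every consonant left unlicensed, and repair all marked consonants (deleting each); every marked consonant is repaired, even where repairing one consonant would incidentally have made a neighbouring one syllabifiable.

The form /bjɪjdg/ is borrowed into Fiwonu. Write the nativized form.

The consonants /b/, /d/, /g/ cannot be parsed into a legal (C)V(C) syllable (at most one coda consonant is licensed; onsets are limited to one consonant).
Each unlicensed consonant is deleted: /b/, /d/, /g/.

jɪj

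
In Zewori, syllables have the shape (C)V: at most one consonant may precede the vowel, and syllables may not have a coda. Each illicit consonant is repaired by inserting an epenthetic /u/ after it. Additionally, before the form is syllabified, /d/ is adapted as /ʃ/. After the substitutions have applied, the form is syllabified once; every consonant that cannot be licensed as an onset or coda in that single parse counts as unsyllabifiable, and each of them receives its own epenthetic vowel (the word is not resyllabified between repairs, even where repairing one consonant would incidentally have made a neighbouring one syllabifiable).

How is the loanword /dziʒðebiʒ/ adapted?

ʃuziʒuðebiʒu

Substitution: /d/ → /ʃ/, giving /ʃziʒðebiʒ/.
The consonants /ʃ/, /ʒ/, /ʒ/ cannot be parsed into a legal (C)V syllable (no codas are permitted; onsets are limited to one consonant).
Each unlicensed consonant becomes the onset of a new syllable: /ʃ/ → /ʃu/, /ʒ/ → /ʒu/, /ʒ/ → /ʒu/.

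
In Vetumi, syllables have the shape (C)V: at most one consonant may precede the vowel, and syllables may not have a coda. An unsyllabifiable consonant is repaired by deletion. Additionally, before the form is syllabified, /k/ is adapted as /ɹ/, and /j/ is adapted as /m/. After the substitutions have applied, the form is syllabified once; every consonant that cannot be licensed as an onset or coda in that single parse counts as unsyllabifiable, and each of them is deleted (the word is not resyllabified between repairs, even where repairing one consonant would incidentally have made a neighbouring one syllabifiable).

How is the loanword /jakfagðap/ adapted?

Substitution: /j/ → /m/, /k/ → /ɹ/, giving /maɹfagðap/.
Under (C)V, the unsyllabifiable consonants are /ɹ/, /g/, /p/ (no codas are permitted; onsets are limited to one consonant).
Each unlicensed consonant is deleted: /ɹ/, /g/, /p/.

mafaða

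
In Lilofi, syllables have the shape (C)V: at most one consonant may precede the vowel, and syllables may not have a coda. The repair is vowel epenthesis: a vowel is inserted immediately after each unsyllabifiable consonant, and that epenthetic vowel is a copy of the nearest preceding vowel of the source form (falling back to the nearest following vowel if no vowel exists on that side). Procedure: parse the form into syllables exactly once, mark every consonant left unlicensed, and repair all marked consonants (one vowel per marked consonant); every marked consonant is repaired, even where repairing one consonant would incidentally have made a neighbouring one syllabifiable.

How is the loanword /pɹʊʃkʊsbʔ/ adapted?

pʊɹʊʃʊkʊsʊbʊʔʊ

Under (C)V, the unsyllabifiable consonants are /p/, /ʃ/, /s/, /b/, /ʔ/ (no codas are permitted; onsets are limited to one consonant).
Epenthesis after each stranded consonant: /p/ → /pʊ/, /ʃ/ → /ʃʊ/, /s/ → /sʊ/, /b/ → /bʊ/, /ʔ/ → /ʔʊ/.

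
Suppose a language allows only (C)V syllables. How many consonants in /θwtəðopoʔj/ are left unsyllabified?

4

Under (C)V, the unsyllabifiable consonants are /θ/, /w/, /ʔ/, /j/ (no codas are permitted; onsets are limited to one consonant).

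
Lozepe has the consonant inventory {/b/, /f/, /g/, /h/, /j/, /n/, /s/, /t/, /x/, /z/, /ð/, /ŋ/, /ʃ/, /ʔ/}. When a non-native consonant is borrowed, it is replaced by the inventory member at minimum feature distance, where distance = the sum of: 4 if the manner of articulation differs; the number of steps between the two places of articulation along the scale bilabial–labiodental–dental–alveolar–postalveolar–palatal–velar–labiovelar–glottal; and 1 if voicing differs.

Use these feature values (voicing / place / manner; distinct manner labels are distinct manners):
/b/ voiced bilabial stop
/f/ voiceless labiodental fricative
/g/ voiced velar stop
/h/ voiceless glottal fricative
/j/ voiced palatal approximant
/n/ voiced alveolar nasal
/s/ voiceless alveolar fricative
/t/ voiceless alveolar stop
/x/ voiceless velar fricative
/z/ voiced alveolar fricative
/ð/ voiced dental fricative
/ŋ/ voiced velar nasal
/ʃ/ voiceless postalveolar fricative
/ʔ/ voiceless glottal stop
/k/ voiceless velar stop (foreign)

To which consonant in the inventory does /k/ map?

/g/ is closest: same manner (stop), place distance 0 (velar→velar), voicing differs (+1); total 1. Next closest is /ʔ/ at distance 2.

g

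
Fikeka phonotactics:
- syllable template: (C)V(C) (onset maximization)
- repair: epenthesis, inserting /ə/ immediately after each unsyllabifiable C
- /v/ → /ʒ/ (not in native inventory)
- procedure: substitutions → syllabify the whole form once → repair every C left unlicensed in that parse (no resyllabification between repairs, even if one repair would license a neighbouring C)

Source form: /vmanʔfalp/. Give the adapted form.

ʒəmanʔəfalpə

Substitution: /v/ → /ʒ/, giving /ʒmanʔfalp/.
The consonants /ʒ/, /ʔ/, /p/ cannot be parsed into a legal (C)V(C) syllable (at most one coda consonant is licensed; onsets are limited to one consonant).
Epenthesis after each stranded consonant: /ʒ/ → /ʒə/, /ʔ/ → /ʔə/, /p/ → /pə/.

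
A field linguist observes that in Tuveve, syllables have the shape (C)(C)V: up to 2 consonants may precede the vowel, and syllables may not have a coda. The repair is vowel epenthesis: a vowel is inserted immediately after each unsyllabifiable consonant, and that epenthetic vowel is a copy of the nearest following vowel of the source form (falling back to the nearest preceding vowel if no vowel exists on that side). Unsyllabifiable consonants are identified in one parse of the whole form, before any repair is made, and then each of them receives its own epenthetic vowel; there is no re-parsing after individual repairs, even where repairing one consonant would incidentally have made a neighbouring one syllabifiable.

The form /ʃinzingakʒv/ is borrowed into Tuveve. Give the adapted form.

The consonants /k/, /ʒ/, /v/ cannot be parsed into a legal (C)(C)V syllable (no codas are permitted; onsets may contain at most 2 consonants).
Each unlicensed consonant becomes the onset of a new syllable: /k/ → /ka/, /ʒ/ → /ʒa/, /v/ → /va/.

ʃinzingakaʒava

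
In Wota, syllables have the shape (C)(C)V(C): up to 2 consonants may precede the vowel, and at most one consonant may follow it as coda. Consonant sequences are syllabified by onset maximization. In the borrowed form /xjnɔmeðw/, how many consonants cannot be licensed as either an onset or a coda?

Under (C)(C)V(C), the unsyllabifiable consonants are /x/, /w/ (at most one coda consonant is licensed; onsets may contain at most 2 consonants).

2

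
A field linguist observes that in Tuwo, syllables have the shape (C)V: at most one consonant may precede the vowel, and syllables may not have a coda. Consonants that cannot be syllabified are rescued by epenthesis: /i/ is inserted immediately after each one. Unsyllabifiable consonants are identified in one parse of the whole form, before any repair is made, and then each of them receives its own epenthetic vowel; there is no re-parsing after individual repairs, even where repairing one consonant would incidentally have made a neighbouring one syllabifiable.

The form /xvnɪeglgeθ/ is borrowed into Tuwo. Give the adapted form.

The consonants /x/, /v/, /g/, /l/, /θ/ cannot be parsed into a legal (C)V syllable (no codas are permitted; onsets are limited to one consonant).
Each unlicensed consonant becomes the onset of a new syllable: /x/ → /xi/, /v/ → /vi/, /g/ → /gi/, /l/ → /li/, /θ/ → /θi/.

xivinɪegiligeθi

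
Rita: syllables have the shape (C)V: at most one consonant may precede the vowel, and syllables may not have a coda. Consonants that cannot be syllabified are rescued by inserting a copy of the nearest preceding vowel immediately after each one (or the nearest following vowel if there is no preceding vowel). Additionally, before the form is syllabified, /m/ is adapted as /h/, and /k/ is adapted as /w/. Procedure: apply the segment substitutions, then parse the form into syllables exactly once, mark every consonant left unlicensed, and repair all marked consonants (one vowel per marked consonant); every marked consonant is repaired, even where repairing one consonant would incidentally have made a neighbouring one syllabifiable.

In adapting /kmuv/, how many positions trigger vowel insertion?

After substitution the input is /whuv/.
The unsyllabifiable consonants are /w/, /v/; each receives one epenthetic vowel.

2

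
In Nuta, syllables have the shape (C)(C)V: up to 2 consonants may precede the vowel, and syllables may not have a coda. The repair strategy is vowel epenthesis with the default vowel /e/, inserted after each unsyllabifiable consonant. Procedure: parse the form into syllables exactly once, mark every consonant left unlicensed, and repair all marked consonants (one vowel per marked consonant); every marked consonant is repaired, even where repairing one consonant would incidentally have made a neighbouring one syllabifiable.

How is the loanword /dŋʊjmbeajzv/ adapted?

dŋʊjembeajezeve

Syllabifying with onset maximization leaves /j/, /j/, /z/, /v/ stranded (no codas are permitted; onsets may contain at most 2 consonants).
Epenthesis after each stranded consonant: /j/ → /je/, /j/ → /je/, /z/ → /ze/, /v/ → /ve/.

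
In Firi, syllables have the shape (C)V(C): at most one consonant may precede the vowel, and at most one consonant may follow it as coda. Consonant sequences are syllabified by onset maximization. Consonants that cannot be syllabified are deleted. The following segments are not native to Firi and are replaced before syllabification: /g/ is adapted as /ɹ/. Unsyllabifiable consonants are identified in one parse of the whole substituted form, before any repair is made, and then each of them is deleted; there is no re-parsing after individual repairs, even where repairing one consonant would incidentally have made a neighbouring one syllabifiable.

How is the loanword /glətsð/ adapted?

Substitution: /g/ → /ɹ/, giving /ɹlətsð/.
Syllabifying with onset maximization leaves /ɹ/, /s/, /ð/ stranded (at most one coda consonant is licensed; onsets are limited to one consonant).
Deletion applies to /ɹ/, /s/, /ð/.

lət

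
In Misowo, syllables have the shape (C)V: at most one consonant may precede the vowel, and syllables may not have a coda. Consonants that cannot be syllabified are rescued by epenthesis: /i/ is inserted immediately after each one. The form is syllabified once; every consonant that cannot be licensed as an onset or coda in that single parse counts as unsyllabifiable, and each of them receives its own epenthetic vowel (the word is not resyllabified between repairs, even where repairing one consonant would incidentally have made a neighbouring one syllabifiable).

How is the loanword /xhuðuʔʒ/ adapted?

Under (C)V, the unsyllabifiable consonants are /x/, /ʔ/, /ʒ/ (no codas are permitted; onsets are limited to one consonant).
Epenthesis after each stranded consonant: /x/ → /xi/, /ʔ/ → /ʔi/, /ʒ/ → /ʒi/.

xihuðuʔiʒi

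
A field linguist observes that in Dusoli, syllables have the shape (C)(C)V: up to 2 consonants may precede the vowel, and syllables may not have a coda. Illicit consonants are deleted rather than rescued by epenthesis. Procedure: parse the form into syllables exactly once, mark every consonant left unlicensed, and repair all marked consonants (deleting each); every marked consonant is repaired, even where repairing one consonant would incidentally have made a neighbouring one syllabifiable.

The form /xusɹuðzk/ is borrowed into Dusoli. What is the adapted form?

xusɹu

Under (C)(C)V, the unsyllabifiable consonants are /ð/, /z/, /k/ (no codas are permitted; onsets may contain at most 2 consonants).
Deleting the stranded consonants removes /ð/, /z/, /k/.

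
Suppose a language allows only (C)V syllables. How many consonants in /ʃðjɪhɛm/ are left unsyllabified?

Syllabifying with onset maximization leaves /ʃ/, /ð/, /m/ stranded (no codas are permitted; onsets are limited to one consonant).

3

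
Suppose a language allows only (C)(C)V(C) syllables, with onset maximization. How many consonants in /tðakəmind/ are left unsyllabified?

1

Syllabifying with onset maximization leaves /d/ stranded (at most one coda consonant is licensed; onsets may contain at most 2 consonants).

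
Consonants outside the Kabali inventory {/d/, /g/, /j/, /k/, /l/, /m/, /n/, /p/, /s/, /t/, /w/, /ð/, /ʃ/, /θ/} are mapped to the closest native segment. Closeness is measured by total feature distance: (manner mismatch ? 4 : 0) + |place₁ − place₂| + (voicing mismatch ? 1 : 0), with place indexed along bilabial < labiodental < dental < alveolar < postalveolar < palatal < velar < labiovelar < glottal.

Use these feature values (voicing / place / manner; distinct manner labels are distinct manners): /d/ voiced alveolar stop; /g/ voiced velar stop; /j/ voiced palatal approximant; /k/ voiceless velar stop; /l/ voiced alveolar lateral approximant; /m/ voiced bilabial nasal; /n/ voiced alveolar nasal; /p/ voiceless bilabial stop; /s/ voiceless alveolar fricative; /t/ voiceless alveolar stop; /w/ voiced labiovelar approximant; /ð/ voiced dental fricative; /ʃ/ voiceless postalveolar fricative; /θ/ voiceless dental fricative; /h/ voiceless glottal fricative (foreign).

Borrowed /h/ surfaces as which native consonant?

ʃ

/ʃ/ is closest: same manner (fricative), place distance 4 (glottal→postalveolar), same voicing; total 4. Next closest is /s/ at distance 5.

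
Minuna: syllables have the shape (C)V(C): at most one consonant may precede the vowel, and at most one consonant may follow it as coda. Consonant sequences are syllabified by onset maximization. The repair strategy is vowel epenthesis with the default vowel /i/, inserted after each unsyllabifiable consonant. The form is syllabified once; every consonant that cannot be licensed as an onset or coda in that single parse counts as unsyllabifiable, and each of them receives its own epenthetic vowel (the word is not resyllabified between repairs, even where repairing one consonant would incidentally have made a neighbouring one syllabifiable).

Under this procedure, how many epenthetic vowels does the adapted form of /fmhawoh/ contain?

2

The unsyllabifiable consonants are /f/, /m/; each receives one epenthetic vowel.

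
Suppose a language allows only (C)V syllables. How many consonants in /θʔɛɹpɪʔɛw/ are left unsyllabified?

Syllabifying with onset maximization leaves /θ/, /ɹ/, /w/ stranded (no codas are permitted; onsets are limited to one consonant).

3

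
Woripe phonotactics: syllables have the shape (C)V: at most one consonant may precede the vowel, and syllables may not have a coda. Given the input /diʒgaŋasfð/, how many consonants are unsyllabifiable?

Under (C)V, the unsyllabifiable consonants are /ʒ/, /s/, /f/, /ð/ (no codas are permitted; onsets are limited to one consonant).

4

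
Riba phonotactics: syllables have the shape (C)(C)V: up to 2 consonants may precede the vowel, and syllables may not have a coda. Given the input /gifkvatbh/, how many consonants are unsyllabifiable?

The consonants /f/, /t/, /b/, /h/ cannot be parsed into a legal (C)(C)V syllable (no codas are permitted; onsets may contain at most 2 consonants).

4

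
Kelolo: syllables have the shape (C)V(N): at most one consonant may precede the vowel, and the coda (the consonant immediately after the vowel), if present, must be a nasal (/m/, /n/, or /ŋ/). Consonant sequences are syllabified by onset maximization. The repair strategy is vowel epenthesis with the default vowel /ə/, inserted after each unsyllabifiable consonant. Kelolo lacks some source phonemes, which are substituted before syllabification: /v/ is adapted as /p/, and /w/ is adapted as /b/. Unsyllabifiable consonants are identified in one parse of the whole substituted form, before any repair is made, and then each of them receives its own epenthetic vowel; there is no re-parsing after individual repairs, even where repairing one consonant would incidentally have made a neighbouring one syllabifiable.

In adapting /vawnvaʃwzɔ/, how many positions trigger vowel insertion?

4

After substitution the input is /pabnpaʃbzɔ/.
The unsyllabifiable consonants are /b/, /n/, /ʃ/, /b/; each receives one epenthetic vowel.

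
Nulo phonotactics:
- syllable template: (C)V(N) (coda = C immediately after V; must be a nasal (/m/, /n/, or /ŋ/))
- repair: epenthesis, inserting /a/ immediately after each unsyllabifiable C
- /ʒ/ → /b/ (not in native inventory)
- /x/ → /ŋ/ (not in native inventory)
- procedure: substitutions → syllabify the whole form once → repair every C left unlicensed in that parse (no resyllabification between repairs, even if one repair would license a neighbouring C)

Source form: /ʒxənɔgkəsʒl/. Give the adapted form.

Substitution: /ʒ/ → /b/, /x/ → /ŋ/, giving /bŋənɔgkəsbl/.
Under (C)V(N), the unsyllabifiable consonants are /b/, /g/, /s/, /b/, /l/ (only a nasal (/m/, /n/, or /ŋ/) is licensed in coda position; onsets are limited to one consonant).
Inserting the epenthetic vowel yields /b/ → /ba/, /g/ → /ga/, /s/ → /sa/, /b/ → /ba/, /l/ → /la/.

baŋənɔgakəsabala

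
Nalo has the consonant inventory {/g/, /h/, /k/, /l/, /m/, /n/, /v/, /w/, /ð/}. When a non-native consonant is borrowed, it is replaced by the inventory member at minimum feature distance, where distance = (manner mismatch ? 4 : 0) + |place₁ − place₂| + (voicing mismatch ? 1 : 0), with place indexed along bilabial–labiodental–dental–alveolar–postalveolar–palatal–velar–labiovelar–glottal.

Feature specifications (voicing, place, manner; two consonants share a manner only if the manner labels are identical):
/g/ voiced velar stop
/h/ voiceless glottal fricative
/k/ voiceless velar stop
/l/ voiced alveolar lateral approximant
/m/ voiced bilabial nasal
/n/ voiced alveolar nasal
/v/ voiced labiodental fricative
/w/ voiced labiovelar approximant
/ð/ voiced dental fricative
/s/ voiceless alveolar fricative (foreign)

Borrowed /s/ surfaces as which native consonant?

/ð/ is closest: same manner (fricative), place distance 1 (alveolar→dental), voicing differs (+1); total 2. Next closest is /v/ at distance 3.

ð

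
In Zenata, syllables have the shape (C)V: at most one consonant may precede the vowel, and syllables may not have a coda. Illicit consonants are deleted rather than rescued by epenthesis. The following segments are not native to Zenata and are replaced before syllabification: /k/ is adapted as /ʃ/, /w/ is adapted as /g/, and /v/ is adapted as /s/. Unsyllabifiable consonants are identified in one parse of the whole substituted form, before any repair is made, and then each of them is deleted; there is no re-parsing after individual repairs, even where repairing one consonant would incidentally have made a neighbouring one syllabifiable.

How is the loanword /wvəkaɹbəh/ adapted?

səʃabə

Substitution: /w/ → /g/, /v/ → /s/, /k/ → /ʃ/, giving /gsəʃaɹbəh/.
Syllabifying with onset maximization leaves /g/, /ɹ/, /h/ stranded (no codas are permitted; onsets are limited to one consonant).
Each unlicensed consonant is deleted: /g/, /ɹ/, /h/.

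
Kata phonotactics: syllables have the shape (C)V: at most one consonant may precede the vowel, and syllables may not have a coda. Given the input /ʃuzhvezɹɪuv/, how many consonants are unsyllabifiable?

The consonants /z/, /h/, /z/, /v/ cannot be parsed into a legal (C)V syllable (no codas are permitted; onsets are limited to one consonant).

4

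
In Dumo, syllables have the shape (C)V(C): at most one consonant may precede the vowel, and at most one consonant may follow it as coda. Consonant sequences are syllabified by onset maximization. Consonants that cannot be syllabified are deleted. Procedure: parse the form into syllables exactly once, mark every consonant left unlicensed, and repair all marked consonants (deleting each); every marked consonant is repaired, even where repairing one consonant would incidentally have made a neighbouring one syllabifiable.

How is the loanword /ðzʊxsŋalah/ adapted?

zʊxŋalah

Syllabifying with onset maximization leaves /ð/, /s/ stranded (at most one coda consonant is licensed; onsets are limited to one consonant).
Deletion applies to /ð/, /s/.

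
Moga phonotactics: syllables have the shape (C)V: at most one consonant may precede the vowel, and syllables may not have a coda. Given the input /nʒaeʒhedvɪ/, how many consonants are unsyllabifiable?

Syllabifying with onset maximization leaves /n/, /ʒ/, /d/ stranded (no codas are permitted; onsets are limited to one consonant).

3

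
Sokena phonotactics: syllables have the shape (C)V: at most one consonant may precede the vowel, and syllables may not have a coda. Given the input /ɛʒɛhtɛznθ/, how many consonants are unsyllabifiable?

4

Under (C)V, the unsyllabifiable consonants are /h/, /z/, /n/, /θ/ (no codas are permitted; onsets are limited to one consonant).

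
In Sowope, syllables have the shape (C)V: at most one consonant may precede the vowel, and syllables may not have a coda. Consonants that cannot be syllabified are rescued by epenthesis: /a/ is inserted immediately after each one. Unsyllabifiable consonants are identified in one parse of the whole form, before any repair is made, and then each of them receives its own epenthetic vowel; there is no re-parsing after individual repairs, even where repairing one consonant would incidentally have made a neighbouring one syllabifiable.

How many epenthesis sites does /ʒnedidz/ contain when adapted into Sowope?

3

The unsyllabifiable consonants are /ʒ/, /d/, /z/; each receives one epenthetic vowel.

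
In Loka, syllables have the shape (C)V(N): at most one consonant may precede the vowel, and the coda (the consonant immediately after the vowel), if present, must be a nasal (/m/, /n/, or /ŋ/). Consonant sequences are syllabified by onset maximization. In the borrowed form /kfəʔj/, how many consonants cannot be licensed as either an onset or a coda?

Under (C)V(N), the unsyllabifiable consonants are /k/, /ʔ/, /j/ (only a nasal (/m/, /n/, or /ŋ/) is licensed in coda position; onsets are limited to one consonant).

3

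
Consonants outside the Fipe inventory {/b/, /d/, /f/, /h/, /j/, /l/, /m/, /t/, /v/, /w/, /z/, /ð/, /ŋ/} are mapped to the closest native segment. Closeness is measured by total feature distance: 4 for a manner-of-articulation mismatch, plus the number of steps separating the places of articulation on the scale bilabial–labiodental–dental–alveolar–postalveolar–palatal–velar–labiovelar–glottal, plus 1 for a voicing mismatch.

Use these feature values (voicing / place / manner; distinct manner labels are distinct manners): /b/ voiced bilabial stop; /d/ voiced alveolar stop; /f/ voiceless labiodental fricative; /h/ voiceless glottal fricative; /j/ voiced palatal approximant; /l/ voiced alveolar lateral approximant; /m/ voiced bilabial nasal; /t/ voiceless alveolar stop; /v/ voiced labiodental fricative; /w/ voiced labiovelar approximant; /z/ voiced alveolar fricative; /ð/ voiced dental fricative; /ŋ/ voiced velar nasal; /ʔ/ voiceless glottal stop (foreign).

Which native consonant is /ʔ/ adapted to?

/h/ is closest: manner differs (stop→fricative, +4), place distance 0 (glottal→glottal), same voicing; total 4. Next closest is /t/ at distance 5.

h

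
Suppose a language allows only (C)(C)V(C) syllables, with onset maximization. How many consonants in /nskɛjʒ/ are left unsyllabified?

2

The consonants /n/, /ʒ/ cannot be parsed into a legal (C)(C)V(C) syllable (at most one coda consonant is licensed; onsets may contain at most 2 consonants).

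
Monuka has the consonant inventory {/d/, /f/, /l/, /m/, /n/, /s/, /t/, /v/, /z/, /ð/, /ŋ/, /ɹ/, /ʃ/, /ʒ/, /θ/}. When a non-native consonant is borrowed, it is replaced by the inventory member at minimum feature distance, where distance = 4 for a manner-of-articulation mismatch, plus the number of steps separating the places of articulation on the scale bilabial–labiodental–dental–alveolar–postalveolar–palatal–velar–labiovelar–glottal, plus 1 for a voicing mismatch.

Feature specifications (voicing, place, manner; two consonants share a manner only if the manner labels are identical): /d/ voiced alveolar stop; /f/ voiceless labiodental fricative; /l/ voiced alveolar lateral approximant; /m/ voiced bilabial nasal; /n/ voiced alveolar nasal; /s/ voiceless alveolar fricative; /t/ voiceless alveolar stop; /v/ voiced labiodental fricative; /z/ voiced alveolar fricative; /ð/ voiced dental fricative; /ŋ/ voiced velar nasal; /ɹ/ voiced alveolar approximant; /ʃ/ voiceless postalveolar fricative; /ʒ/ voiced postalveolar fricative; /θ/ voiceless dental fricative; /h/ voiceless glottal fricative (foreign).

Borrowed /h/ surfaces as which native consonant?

ʃ

/ʃ/ is closest: same manner (fricative), place distance 4 (glottal→postalveolar), same voicing; total 4. Next closest is /s/ at distance 5.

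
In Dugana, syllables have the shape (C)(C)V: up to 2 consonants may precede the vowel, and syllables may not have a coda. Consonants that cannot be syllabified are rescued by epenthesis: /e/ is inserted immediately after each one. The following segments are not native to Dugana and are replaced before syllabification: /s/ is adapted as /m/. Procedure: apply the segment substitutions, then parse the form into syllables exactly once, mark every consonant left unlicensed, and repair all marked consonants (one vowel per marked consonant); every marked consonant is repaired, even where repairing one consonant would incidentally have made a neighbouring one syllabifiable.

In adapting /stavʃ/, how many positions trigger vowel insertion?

After substitution the input is /mtavʃ/.
The unsyllabifiable consonants are /v/, /ʃ/; each receives one epenthetic vowel.

2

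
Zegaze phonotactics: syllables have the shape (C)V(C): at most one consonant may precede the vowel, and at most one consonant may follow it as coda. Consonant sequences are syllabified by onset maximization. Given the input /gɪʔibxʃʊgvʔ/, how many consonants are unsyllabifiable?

Syllabifying with onset maximization leaves /x/, /v/, /ʔ/ stranded (at most one coda consonant is licensed; onsets are limited to one consonant).

3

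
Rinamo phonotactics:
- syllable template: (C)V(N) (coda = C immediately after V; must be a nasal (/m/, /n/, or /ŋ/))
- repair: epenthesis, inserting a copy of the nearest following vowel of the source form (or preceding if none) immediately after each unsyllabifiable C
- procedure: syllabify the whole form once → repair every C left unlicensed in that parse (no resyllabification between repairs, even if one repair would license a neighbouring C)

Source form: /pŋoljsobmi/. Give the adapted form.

The consonants /p/, /l/, /j/, /b/ cannot be parsed into a legal (C)V(N) syllable (only a nasal (/m/, /n/, or /ŋ/) is licensed in coda position; onsets are limited to one consonant).
Each unlicensed consonant becomes the onset of a new syllable: /p/ → /po/, /l/ → /lo/, /j/ → /jo/, /b/ → /bi/.

poŋolojosobimi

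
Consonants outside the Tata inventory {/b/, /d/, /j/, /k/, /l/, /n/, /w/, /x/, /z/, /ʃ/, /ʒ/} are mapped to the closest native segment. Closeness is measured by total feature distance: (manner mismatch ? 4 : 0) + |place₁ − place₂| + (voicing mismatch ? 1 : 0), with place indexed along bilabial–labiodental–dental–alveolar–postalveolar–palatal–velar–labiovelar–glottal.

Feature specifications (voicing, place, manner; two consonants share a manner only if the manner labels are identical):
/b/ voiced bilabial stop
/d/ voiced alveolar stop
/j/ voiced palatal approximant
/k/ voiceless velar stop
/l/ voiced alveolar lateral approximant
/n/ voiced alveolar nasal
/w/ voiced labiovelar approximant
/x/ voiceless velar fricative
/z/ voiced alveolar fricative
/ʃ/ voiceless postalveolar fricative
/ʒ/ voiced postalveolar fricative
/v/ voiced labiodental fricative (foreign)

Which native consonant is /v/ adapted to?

z

/z/ is closest: same manner (fricative), place distance 2 (labiodental→alveolar), same voicing; total 2. Next closest is /ʒ/ at distance 3.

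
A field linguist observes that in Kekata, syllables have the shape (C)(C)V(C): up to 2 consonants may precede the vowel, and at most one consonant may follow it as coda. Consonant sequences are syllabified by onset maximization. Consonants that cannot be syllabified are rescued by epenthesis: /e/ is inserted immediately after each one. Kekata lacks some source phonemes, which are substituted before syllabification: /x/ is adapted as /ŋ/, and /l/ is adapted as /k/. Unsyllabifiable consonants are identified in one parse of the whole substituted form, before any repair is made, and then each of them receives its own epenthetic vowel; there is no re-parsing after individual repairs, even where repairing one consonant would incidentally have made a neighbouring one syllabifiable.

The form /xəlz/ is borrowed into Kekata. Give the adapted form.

ŋəkze

Substitution: /x/ → /ŋ/, /l/ → /k/, giving /ŋəkz/.
Syllabifying with onset maximization leaves /z/ stranded (at most one coda consonant is licensed; onsets may contain at most 2 consonants).
Each unlicensed consonant becomes the onset of a new syllable: /z/ → /ze/.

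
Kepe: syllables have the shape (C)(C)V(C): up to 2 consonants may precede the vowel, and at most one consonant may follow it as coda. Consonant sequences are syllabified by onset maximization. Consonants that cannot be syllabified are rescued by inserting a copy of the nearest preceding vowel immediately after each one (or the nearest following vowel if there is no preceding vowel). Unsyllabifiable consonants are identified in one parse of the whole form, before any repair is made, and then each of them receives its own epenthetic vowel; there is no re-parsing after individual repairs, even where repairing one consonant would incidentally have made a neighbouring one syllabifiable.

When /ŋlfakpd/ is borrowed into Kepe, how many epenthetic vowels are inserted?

3

The unsyllabifiable consonants are /ŋ/, /p/, /d/; each receives one epenthetic vowel.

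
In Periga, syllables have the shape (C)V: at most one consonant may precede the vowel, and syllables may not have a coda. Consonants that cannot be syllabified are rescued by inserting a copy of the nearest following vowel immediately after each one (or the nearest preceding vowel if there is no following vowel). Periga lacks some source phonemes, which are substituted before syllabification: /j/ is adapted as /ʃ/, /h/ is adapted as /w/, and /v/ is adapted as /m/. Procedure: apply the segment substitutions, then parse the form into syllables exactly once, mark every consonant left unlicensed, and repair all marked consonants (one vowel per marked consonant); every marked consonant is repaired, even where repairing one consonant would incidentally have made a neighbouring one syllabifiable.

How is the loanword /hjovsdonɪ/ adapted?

Substitution: /h/ → /w/, /j/ → /ʃ/, /v/ → /m/, giving /wʃomsdonɪ/.
Syllabifying with onset maximization leaves /w/, /m/, /s/ stranded (no codas are permitted; onsets are limited to one consonant).
Inserting the epenthetic vowel yields /w/ → /wo/, /m/ → /mo/, /s/ → /so/.

woʃomosodonɪ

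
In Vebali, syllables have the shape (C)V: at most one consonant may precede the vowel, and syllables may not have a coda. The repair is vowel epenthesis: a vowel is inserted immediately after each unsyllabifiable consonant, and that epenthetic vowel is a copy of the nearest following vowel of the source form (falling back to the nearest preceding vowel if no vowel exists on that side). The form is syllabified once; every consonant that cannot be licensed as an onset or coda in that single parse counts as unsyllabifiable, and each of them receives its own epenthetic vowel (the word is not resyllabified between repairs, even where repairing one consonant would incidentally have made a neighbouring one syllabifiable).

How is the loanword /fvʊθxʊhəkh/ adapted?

fʊvʊθʊxʊhəkəhə

Syllabifying with onset maximization leaves /f/, /θ/, /k/, /h/ stranded (no codas are permitted; onsets are limited to one consonant).
Epenthesis after each stranded consonant: /f/ → /fʊ/, /θ/ → /θʊ/, /k/ → /kə/, /h/ → /hə/.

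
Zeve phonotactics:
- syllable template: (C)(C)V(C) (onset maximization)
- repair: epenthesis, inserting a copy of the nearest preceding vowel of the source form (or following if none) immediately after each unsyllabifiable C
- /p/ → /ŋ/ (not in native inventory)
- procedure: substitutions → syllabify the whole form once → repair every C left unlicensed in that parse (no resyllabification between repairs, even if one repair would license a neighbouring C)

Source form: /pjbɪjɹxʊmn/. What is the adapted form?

Substitution: /p/ → /ŋ/, giving /ŋjbɪjɹxʊmn/.
The consonants /ŋ/, /n/ cannot be parsed into a legal (C)(C)V(C) syllable (at most one coda consonant is licensed; onsets may contain at most 2 consonants).
Epenthesis after each stranded consonant: /ŋ/ → /ŋɪ/, /n/ → /nʊ/.

ŋɪjbɪjɹxʊmnʊ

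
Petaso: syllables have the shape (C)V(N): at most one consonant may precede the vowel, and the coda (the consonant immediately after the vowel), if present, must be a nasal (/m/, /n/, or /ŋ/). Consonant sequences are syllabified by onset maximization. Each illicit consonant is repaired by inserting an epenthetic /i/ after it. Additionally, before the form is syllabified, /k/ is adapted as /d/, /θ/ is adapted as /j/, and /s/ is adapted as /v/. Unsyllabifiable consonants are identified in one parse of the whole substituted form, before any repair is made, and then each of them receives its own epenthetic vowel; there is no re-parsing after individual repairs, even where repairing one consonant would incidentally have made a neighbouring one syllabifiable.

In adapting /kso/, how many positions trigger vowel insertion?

After substitution the input is /dvo/.
The unsyllabifiable consonants are /d/; each receives one epenthetic vowel.

1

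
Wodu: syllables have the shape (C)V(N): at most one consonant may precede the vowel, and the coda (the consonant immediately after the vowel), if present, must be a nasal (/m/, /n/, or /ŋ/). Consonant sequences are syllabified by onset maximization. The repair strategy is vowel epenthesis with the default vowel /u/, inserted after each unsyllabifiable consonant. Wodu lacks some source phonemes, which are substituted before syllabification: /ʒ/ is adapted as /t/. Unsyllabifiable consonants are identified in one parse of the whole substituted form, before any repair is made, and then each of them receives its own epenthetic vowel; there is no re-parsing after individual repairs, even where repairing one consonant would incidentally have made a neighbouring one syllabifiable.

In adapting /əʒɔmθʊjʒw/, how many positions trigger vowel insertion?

3

After substitution the input is /ətɔmθʊjtw/.
The unsyllabifiable consonants are /j/, /t/, /w/; each receives one epenthetic vowel.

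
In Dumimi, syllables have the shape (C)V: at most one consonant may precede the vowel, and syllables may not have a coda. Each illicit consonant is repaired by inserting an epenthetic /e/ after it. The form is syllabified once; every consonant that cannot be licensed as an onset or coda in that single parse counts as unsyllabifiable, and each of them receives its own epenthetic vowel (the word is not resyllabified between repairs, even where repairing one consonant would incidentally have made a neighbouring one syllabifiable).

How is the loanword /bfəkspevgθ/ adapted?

befəkesepevegeθe

Under (C)V, the unsyllabifiable consonants are /b/, /k/, /s/, /v/, /g/, /θ/ (no codas are permitted; onsets are limited to one consonant).
Each unlicensed consonant becomes the onset of a new syllable: /b/ → /be/, /k/ → /ke/, /s/ → /se/, /v/ → /ve/, /g/ → /ge/, /θ/ → /θe/.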